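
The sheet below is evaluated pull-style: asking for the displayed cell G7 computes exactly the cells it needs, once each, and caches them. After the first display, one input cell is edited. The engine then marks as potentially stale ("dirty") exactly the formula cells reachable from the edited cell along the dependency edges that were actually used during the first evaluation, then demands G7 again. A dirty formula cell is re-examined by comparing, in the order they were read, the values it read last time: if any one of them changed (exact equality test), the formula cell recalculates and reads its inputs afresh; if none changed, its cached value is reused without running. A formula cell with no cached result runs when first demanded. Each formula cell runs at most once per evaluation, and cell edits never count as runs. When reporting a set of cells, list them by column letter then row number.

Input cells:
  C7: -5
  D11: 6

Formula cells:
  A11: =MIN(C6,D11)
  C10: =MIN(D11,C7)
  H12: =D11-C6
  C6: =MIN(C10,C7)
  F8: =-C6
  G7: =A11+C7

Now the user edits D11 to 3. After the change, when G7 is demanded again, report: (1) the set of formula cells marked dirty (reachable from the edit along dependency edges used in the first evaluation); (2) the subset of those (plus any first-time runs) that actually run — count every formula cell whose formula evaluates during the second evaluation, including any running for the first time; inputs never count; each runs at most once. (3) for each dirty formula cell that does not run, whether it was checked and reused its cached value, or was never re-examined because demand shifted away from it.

First demand of the output computes:
  C10 = MIN(6, -5) = -5
  C6 = MIN(-5, -5) = -5
  A11 = MIN(-5, 6) = -5
  G7 = -5 + -5 = -10

After the edit, cleaning proceeds:
  C10: a read changed (D11 6->3) — executes, giving -5 — identical to its old value.
  C6: dirty, but its reads are unchanged (C10 unchanged, C7 unchanged); cached -5 stands.
  A11: a read changed (D11 6->3) — executes, giving -5 — identical to its old value.
  G7: dirty, but its reads are unchanged (A11 unchanged, C7 unchanged); cached -10 stands.

Note where the cutoff bites: C6 is checked, finds nothing changed, and keeps its cache.

The edit dirties: A11, C6, C10, G7.
2 formula cells run: A11, C10.
Cache hits after checking: C6, G7.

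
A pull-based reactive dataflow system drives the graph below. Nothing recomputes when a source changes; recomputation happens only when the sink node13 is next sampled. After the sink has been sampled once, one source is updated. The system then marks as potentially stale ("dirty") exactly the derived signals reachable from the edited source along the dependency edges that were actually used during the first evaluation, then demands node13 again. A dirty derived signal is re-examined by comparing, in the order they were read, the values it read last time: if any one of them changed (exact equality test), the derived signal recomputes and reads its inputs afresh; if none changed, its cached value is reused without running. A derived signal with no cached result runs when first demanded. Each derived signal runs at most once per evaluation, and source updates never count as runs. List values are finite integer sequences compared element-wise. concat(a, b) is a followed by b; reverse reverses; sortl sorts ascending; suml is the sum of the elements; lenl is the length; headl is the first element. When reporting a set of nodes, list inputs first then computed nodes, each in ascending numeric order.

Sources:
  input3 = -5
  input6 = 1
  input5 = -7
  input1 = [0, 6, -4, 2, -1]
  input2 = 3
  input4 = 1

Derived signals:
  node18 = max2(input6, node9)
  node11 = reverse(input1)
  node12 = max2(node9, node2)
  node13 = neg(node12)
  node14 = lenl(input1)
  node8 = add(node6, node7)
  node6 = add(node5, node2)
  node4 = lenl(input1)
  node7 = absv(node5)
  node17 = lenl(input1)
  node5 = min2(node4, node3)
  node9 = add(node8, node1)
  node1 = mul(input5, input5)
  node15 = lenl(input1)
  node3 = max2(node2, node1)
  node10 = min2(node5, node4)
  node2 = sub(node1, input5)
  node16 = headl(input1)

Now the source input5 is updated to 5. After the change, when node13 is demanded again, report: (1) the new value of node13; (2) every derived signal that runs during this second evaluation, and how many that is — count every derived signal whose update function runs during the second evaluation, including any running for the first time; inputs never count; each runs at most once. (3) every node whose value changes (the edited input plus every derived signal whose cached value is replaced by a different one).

New value of node13: -55.
Derived signals that run: node1, node2, node3, node5, node6, node8, node9, node12, node13 — 9 in total.
Values that change: input5, node1, node2, node3, node6, node8, node9, node12, node13.
Key observation: the cutoff stops propagation at node7 — its inputs' values are unchanged, so it reuses its cache.

First evaluation (everything demanded from the output):
  node1 = mul(-7, -7) = 49
  node2 = sub(49, -7) = 56
  node3 = max2(56, 49) = 56
  node4 = lenl([0, 6, -4, 2, -1]) = 5
  node5 = min2(5, 56) = 5
  node6 = add(5, 56) = 61
  node7 = absv(5) = 5
  node8 = add(61, 5) = 66
  node9 = add(66, 49) = 115
  node12 = max2(115, 56) = 115
  node13 = neg(115) = -115

Propagation after the edit:
  node1: runs — input5 -7->5; input5 -7->5; result 25.
  node2: runs — node1 49->25; input5 -7->5; result 20.
  node3: runs — node2 56->20; node1 49->25; result 25.
  node5: runs — node3 56->25; result 5 (same value as before).
  node6: runs — node2 56->20; result 25.
  node7: checked — values it read are unchanged (node5 unchanged); reused cached 5 without running.
  node8: runs — node6 61->25; result 30.
  node9: runs — node8 66->30; node1 49->25; result 55.
  node12: runs — node9 115->55; node2 56->20; result 55.
  node13: runs — node12 115->55; result -55.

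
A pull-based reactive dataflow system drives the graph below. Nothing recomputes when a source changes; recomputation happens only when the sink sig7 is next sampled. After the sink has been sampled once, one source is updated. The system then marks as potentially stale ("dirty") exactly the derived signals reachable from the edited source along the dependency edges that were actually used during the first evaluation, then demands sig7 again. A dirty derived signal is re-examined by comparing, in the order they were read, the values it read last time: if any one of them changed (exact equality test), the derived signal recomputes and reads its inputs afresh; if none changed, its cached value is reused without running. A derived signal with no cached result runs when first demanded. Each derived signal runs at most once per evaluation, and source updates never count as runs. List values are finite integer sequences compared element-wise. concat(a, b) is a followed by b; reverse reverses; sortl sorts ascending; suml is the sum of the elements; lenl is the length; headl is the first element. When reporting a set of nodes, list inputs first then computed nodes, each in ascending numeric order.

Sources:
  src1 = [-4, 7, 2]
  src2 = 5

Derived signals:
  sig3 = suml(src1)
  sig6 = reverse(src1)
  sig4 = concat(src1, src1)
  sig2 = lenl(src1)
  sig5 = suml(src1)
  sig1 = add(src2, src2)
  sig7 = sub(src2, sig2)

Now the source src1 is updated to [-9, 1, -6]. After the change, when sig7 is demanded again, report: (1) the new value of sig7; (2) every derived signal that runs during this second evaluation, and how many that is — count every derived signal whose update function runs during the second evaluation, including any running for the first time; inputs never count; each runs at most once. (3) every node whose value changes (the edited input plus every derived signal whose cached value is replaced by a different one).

New value of sig7: 2.
Derived signals that run: sig2 — 1 in total.
Values that change: src1.
Key observation: the change is absorbed at sig2 — it re-runs but produces the same value, and the output's value is unchanged.

First evaluation (everything demanded from the output):
  sig2 = lenl([-4, 7, 2]) = 3
  sig7 = sub(5, 3) = 2

Propagation after the edit:
  sig2: runs — src1 [-4, 7, 2]->[-9, 1, -6]; result 3 (same value as before).
  sig7: checked — values it read are unchanged (src2 unchanged, sig2 unchanged); reused cached 2 without running.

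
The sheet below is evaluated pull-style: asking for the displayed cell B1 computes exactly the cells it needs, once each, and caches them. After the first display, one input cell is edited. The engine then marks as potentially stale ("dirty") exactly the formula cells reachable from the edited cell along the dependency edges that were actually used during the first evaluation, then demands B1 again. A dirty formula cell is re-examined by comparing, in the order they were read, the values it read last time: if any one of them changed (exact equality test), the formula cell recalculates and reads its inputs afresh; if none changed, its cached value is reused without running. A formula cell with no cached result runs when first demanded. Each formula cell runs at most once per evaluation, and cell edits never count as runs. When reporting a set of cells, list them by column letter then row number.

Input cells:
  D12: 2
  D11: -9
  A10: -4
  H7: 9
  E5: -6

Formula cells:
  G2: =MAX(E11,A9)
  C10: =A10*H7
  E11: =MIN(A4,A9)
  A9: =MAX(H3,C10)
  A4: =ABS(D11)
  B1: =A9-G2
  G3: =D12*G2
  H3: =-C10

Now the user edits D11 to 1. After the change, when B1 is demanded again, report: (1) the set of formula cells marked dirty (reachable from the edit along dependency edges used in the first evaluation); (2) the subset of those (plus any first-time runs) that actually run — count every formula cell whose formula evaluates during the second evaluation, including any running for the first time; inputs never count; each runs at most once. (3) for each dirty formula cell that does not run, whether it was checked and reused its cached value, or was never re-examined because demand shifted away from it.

The edit dirties: A4, B1, E11, G2.
3 formula cells run: A4, E11, G2.
Cache hits after checking: B1.
Note the absorption at G2: it re-runs yet its value is the same, leaving the output's value untouched.

First demand of the output computes:
  A4 = ABS(-9) = 9
  C10 = -4 * 9 = -36
  H3 = -(-36) = 36
  A9 = MAX(36, -36) = 36
  E11 = MIN(9, 36) = 9
  G2 = MAX(9, 36) = 36
  B1 = 36 - 36 = 0

After the edit, cleaning proceeds:
  A4: a read changed (D11 -9->1) — executes, giving 1.
  E11: a read changed (A4 9->1) — executes, giving 1.
  G2: a read changed (E11 9->1) — executes, giving 36 — identical to its old value.
  B1: dirty, but its reads are unchanged (A9 unchanged, G2 unchanged); cached 0 stands.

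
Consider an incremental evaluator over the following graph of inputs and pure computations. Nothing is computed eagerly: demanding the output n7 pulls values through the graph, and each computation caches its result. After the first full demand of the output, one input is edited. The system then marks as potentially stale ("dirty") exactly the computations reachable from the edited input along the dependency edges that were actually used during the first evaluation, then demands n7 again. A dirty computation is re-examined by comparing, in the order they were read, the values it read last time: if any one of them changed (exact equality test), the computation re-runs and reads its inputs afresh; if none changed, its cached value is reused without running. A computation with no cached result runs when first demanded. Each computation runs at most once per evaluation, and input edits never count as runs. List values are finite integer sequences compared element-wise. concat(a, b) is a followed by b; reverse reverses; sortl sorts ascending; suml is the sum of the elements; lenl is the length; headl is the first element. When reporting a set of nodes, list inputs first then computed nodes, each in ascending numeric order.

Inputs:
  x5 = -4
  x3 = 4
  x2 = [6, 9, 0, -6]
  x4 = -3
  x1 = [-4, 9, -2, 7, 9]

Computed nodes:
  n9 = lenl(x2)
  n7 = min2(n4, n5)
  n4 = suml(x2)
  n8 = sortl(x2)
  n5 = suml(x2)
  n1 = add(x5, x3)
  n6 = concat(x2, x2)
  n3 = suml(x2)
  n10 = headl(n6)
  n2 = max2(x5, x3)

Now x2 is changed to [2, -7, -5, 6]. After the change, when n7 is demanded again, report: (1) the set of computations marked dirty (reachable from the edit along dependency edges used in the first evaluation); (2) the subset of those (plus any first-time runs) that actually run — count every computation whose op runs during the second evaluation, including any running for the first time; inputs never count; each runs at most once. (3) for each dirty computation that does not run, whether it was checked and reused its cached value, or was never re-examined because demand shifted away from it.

Dirty set: n4, n5, n7.
Run set: n4, n5, n7 (3 run).
All dirty computations ended up running.

Initial pass — values computed on the first demand:
  n4 = suml([6, 9, 0, -6]) = 9
  n5 = suml([6, 9, 0, -6]) = 9
  n7 = min2(9, 9) = 9

Second demand — change propagation:
  n4: re-runs because x2 [6, 9, 0, -6]->[2, -7, -5, 6]; new result -4.
  n5: re-runs because x2 [6, 9, 0, -6]->[2, -7, -5, 6]; new result -4.
  n7: re-runs because n4 9->-4; n5 9->-4; new result -4.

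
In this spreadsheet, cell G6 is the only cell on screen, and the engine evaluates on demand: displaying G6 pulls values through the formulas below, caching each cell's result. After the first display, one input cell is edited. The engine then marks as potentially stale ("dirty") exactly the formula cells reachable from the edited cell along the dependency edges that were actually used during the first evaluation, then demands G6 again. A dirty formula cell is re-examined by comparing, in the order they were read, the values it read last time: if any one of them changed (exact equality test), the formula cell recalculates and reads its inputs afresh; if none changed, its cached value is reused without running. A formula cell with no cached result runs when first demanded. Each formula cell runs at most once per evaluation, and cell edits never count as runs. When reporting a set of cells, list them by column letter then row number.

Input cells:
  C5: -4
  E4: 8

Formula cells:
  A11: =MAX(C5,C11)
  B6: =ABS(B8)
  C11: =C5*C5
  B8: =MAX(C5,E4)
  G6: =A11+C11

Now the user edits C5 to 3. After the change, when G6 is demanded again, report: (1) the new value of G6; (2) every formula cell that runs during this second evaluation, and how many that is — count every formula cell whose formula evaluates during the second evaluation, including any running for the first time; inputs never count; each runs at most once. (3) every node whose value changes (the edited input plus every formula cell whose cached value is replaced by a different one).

G6 now evaluates to 18.
Run set: A11, C11, G6 (3 run).
Changed values: A11, C5, C11, G6.

Initial pass — values computed on the first demand:
  C11 = -4 * -4 = 16
  A11 = MAX(-4, 16) = 16
  G6 = 16 + 16 = 32

Second demand — change propagation:
  C11: re-runs because C5 -4->3; C5 -4->3; new result 9.
  A11: re-runs because C5 -4->3; C11 16->9; new result 9.
  G6: re-runs because A11 16->9; C11 16->9; new result 18.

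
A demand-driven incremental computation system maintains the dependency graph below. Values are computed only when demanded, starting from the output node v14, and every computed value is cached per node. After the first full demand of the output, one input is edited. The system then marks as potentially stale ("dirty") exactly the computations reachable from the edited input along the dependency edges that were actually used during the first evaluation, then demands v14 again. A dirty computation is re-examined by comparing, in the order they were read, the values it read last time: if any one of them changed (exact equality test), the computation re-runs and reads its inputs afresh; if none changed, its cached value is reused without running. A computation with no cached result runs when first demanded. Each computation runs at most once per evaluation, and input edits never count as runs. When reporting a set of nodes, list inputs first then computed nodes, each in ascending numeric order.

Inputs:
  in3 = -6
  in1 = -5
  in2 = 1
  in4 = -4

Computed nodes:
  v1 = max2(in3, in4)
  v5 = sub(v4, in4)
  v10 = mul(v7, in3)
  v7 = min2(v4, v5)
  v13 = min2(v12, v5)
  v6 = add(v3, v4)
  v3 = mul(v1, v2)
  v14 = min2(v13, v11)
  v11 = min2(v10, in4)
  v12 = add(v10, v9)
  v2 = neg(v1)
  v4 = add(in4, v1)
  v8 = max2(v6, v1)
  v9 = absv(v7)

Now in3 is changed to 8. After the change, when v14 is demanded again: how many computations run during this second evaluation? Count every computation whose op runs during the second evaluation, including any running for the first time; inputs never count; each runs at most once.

Computations that run: v1, v4, v5, v7, v9, v10, v11, v12, v13, v14 — 10 in total.

First evaluation (everything demanded from the output):
  v1 = max2(-6, -4) = -4
  v4 = add(-4, -4) = -8
  v5 = sub(-8, -4) = -4
  v7 = min2(-8, -4) = -8
  v9 = absv(-8) = 8
  v10 = mul(-8, -6) = 48
  v11 = min2(48, -4) = -4
  v12 = add(48, 8) = 56
  v13 = min2(56, -4) = -4
  v14 = min2(-4, -4) = -4

Propagation after the edit:
  v1: runs — in3 -6->8; result 8.
  v4: runs — v1 -4->8; result 4.
  v5: runs — v4 -8->4; result 8.
  v7: runs — v4 -8->4; v5 -4->8; result 4.
  v9: runs — v7 -8->4; result 4.
  v10: runs — v7 -8->4; in3 -6->8; result 32.
  v11: runs — v10 48->32; result -4 (same value as before).
  v12: runs — v10 48->32; v9 8->4; result 36.
  v13: runs — v12 56->36; v5 -4->8; result 8.
  v14: runs — v13 -4->8; result -4 (same value as before).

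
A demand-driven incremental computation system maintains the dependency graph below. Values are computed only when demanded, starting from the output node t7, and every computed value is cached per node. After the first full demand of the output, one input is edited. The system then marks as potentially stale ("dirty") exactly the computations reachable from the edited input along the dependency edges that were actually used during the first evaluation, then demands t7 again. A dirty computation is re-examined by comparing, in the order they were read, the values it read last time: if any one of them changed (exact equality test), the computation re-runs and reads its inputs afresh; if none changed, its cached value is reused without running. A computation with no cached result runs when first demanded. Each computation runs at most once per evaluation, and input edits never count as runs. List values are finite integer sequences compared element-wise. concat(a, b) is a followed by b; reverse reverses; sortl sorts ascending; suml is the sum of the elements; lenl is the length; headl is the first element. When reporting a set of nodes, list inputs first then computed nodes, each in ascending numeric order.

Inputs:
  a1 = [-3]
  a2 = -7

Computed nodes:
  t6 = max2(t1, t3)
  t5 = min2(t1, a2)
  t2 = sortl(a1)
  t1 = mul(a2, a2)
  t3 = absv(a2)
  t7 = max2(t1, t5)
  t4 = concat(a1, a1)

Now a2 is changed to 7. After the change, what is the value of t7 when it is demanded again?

New value of t7: 49.

First evaluation (everything demanded from the output):
  t1 = mul(-7, -7) = 49
  t5 = min2(49, -7) = -7
  t7 = max2(49, -7) = 49

Propagation after the edit:
  t1: runs — a2 -7->7; a2 -7->7; result 49 (same value as before).
  t5: runs — a2 -7->7; result 7.
  t7: runs — t5 -7->7; result 49 (same value as before).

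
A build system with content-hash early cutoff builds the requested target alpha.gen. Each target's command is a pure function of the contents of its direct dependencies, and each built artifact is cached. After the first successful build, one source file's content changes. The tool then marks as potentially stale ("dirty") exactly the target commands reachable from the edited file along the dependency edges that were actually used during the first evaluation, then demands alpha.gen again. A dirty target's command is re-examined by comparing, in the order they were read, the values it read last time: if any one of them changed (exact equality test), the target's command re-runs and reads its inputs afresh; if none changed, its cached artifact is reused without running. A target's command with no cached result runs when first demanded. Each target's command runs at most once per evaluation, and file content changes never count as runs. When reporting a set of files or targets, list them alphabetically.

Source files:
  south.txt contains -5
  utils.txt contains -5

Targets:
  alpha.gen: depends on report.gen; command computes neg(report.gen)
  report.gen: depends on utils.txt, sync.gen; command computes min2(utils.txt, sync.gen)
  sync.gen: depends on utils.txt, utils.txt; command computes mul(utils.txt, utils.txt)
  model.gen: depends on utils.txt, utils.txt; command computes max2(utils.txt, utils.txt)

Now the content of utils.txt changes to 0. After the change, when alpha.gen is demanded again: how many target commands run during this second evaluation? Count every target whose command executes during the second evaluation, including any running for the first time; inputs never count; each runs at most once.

First evaluation (everything demanded from the output):
  sync.gen = mul(-5, -5) = 25
  report.gen = min2(-5, 25) = -5
  alpha.gen = neg(-5) = 5

Propagation after the edit:
  sync.gen: runs — utils.txt -5->0; utils.txt -5->0; result 0.
  report.gen: runs — utils.txt -5->0; sync.gen 25->0; result 0.
  alpha.gen: runs — report.gen -5->0; result 0.

Target commands that run: alpha.gen, report.gen, sync.gen — 3 in total.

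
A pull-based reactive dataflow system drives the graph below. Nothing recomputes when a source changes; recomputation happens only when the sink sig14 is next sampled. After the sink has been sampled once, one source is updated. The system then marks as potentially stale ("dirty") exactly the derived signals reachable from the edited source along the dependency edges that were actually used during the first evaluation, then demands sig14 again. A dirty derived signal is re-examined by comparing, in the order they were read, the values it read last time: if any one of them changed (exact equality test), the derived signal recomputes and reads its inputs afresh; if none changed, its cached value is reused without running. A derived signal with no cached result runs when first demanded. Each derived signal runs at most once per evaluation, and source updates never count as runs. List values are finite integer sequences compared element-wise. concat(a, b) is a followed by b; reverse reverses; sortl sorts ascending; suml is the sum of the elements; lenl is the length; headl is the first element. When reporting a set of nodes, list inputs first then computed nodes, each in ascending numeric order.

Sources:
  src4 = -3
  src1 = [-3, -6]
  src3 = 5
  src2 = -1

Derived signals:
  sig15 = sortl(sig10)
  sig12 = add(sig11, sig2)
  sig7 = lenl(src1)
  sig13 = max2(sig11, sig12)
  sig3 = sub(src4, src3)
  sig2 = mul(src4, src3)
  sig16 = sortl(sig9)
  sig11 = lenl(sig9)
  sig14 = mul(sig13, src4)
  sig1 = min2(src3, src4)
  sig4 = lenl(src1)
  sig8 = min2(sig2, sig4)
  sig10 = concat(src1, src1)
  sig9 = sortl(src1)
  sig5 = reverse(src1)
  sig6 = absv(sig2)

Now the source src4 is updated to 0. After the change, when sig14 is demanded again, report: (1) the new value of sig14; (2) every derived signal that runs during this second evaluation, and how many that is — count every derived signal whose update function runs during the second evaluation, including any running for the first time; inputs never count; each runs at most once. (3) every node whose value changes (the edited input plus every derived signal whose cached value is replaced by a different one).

New value of sig14: 0.
Derived signals that run: sig2, sig12, sig13, sig14 — 4 in total.
Values that change: src4, sig2, sig12, sig14.

First evaluation (everything demanded from the output):
  sig2 = mul(-3, 5) = -15
  sig9 = sortl([-3, -6]) = [-6, -3]
  sig11 = lenl([-6, -3]) = 2
  sig12 = add(2, -15) = -13
  sig13 = max2(2, -13) = 2
  sig14 = mul(2, -3) = -6

Propagation after the edit:
  sig2: runs — src4 -3->0; result 0.
  sig12: runs — sig2 -15->0; result 2.
  sig13: runs — sig12 -13->2; result 2 (same value as before).
  sig14: runs — src4 -3->0; result 0.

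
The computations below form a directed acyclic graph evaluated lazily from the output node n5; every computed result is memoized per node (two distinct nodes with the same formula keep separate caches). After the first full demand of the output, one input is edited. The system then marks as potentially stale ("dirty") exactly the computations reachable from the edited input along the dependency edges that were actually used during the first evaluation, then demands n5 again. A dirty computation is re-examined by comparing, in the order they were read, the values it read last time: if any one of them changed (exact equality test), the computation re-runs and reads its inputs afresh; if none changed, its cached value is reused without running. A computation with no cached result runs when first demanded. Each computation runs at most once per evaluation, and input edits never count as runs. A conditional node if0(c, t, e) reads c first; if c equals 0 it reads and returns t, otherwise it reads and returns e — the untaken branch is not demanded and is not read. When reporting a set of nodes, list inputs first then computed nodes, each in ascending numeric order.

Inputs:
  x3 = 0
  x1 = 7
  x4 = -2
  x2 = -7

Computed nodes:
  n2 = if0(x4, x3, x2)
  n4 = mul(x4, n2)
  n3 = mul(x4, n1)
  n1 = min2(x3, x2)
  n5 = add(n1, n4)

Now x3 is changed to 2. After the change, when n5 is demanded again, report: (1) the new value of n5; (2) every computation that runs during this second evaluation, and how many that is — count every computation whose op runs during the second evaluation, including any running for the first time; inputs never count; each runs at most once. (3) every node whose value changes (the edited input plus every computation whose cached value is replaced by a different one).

Demanding n5 again yields 7.
1 computations run: n1.
The nodes whose values change: x3.
Note the absorption at n1: it re-runs yet its value is the same, leaving the output's value untouched.

First demand of the output computes:
  n1 = min2(0, -7) = -7
  n2 = if0(x4=-2 -> else branch x2) = -7
  n4 = mul(-2, -7) = 14
  n5 = add(-7, 14) = 7

After the edit, cleaning proceeds:
  n1: a read changed (x3 0->2) — executes, giving -7 — identical to its old value.
  n5: dirty, but its reads are unchanged (n1 unchanged, n4 unchanged); cached 7 stands.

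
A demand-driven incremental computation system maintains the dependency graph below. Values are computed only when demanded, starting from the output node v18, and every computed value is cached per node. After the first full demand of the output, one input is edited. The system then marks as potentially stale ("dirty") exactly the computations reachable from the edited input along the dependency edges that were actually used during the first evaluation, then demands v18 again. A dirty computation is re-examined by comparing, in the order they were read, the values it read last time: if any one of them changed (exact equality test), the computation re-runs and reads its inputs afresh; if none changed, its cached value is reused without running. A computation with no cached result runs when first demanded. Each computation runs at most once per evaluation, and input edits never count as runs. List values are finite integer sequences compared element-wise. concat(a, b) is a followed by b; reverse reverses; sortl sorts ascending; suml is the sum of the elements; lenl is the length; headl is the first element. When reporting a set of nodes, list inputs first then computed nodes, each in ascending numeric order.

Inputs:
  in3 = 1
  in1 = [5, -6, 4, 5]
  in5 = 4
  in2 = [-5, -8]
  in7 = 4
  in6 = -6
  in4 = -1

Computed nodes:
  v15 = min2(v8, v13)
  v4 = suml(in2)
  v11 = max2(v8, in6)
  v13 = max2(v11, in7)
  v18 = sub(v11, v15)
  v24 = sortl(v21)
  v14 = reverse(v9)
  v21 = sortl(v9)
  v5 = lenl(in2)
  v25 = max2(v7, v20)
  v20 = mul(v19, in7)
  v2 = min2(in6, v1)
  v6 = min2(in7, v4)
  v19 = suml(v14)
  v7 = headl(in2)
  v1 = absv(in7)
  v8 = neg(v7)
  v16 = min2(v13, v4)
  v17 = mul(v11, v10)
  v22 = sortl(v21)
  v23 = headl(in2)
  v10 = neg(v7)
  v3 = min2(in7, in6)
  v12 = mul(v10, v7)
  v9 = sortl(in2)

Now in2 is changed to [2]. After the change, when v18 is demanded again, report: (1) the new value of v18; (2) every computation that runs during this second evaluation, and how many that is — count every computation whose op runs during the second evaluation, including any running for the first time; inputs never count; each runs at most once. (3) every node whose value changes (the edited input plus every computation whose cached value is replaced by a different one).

New value of v18: 0.
Computations that run: v7, v8, v11, v13, v15, v18 — 6 in total.
Values that change: in2, v7, v8, v11, v13, v15.

First evaluation (everything demanded from the output):
  v7 = headl([-5, -8]) = -5
  v8 = neg(-5) = 5
  v11 = max2(5, -6) = 5
  v13 = max2(5, 4) = 5
  v15 = min2(5, 5) = 5
  v18 = sub(5, 5) = 0

Propagation after the edit:
  v7: runs — in2 [-5, -8]->[2]; result 2.
  v8: runs — v7 -5->2; result -2.
  v11: runs — v8 5->-2; result -2.
  v13: runs — v11 5->-2; result 4.
  v15: runs — v8 5->-2; v13 5->4; result -2.
  v18: runs — v11 5->-2; v15 5->-2; result 0 (same value as before).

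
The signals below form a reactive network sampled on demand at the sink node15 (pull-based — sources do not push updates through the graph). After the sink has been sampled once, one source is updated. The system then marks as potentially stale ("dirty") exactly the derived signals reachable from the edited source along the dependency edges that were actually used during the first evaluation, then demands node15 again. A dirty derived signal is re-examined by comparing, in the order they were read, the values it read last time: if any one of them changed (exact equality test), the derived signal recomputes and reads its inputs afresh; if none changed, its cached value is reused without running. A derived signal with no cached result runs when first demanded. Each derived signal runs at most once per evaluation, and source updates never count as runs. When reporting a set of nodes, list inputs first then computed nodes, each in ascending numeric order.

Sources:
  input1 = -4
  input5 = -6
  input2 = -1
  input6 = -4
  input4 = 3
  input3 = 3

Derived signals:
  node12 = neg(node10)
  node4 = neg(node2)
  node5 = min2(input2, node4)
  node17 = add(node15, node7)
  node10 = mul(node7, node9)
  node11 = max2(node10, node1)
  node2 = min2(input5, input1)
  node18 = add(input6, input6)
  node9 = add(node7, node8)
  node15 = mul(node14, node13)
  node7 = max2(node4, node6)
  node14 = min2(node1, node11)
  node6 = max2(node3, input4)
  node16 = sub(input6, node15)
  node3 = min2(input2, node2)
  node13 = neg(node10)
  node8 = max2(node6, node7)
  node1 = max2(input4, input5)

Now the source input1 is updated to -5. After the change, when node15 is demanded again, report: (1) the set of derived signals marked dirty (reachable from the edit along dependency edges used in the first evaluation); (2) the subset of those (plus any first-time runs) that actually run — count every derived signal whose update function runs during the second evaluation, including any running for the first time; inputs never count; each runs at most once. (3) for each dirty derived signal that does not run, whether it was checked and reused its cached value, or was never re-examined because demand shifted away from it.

Dirty set: node2, node3, node4, node6, node7, node8, node9, node10, node11, node13, node14, node15.
Run set: node2 (1 run).
Re-examined without running (cache reused): node3, node4, node6, node7, node8, node9, node10, node11, node13, node14, node15.
The important point: node2 recomputes to an identical value, and the output ends up unchanged.

Initial pass — values computed on the first demand:
  node1 = max2(3, -6) = 3
  node2 = min2(-6, -4) = -6
  node3 = min2(-1, -6) = -6
  node4 = neg(-6) = 6
  node6 = max2(-6, 3) = 3
  node7 = max2(6, 3) = 6
  node8 = max2(3, 6) = 6
  node9 = add(6, 6) = 12
  node10 = mul(6, 12) = 72
  node11 = max2(72, 3) = 72
  node13 = neg(72) = -72
  node14 = min2(3, 72) = 3
  node15 = mul(3, -72) = -216

Second demand — change propagation:
  node2: re-runs because input1 -4->-5; new result -6 (unchanged).
  node3: re-examined; everything it read last time is the same (input2 unchanged, node2 unchanged) — cache -6 kept, no run.
  node4: re-examined; everything it read last time is the same (node2 unchanged) — cache 6 kept, no run.
  node6: re-examined; everything it read last time is the same (node3 unchanged, input4 unchanged) — cache 3 kept, no run.
  node7: re-examined; everything it read last time is the same (node4 unchanged, node6 unchanged) — cache 6 kept, no run.
  node8: re-examined; everything it read last time is the same (node6 unchanged, node7 unchanged) — cache 6 kept, no run.
  node9: re-examined; everything it read last time is the same (node7 unchanged, node8 unchanged) — cache 12 kept, no run.
  node10: re-examined; everything it read last time is the same (node7 unchanged, node9 unchanged) — cache 72 kept, no run.
  node11: re-examined; everything it read last time is the same (node10 unchanged, node1 unchanged) — cache 72 kept, no run.
  node13: re-examined; everything it read last time is the same (node10 unchanged) — cache -72 kept, no run.
  node14: re-examined; everything it read last time is the same (node1 unchanged, node11 unchanged) — cache 3 kept, no run.
  node15: re-examined; everything it read last time is the same (node14 unchanged, node13 unchanged) — cache -216 kept, no run.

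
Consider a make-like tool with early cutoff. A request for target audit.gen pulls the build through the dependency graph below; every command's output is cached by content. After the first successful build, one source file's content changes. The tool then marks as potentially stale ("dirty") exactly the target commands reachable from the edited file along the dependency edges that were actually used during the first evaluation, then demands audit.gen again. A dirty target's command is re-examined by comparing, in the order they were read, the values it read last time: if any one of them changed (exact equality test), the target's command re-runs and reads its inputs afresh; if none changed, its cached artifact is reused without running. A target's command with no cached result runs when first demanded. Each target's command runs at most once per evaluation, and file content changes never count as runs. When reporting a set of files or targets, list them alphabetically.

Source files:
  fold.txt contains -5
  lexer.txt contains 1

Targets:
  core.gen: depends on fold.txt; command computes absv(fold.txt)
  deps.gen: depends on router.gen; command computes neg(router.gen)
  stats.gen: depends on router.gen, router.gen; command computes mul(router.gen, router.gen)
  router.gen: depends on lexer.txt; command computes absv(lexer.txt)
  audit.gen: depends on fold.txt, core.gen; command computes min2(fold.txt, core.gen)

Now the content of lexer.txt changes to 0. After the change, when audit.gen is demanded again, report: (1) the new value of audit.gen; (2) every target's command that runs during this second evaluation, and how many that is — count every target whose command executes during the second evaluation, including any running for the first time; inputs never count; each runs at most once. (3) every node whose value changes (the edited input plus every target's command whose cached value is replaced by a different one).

Demanding audit.gen again yields -5.
0 target commands run: none.
The nodes whose values change: lexer.txt.
Note the shortcut — lexer.txt feeds only undemanded nodes, so no recomputation happens.

First demand of the output computes:
  core.gen = absv(-5) = 5
  audit.gen = min2(-5, 5) = -5

After the edit, cleaning proceeds:
  lexer.txt only reaches undemanded nodes; the second demand re-runs nothing.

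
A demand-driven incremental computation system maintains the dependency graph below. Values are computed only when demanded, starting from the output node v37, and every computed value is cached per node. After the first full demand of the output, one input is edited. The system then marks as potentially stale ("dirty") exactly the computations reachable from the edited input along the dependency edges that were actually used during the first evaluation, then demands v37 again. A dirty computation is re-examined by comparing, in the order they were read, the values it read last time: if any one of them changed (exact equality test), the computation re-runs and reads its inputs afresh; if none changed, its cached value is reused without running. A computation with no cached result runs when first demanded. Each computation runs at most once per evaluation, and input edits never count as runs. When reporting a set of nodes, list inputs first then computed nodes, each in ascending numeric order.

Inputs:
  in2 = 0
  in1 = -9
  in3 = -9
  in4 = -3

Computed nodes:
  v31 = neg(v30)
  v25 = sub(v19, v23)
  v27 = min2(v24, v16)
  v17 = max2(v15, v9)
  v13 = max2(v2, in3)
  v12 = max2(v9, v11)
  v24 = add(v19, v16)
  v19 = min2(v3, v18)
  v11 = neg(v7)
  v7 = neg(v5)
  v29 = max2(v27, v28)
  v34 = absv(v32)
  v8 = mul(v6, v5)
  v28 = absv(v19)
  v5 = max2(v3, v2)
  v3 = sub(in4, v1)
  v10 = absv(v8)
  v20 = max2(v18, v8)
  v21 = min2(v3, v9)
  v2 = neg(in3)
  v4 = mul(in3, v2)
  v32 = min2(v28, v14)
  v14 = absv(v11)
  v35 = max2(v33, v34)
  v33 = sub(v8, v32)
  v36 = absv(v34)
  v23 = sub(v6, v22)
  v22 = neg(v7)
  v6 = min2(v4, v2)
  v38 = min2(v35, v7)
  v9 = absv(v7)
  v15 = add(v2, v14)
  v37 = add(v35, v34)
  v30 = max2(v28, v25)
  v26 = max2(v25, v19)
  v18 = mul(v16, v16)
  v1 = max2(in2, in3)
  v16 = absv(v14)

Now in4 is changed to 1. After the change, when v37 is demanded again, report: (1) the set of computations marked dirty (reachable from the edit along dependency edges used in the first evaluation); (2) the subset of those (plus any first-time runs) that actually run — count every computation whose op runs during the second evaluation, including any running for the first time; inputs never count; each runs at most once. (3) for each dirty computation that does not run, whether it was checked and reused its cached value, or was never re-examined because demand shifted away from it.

Marked dirty: v3, v5, v7, v8, v11, v14, v16, v18, v19, v28, v32, v33, v34, v35, v37.
Computations that run: v3, v5, v19, v28, v32, v33, v34, v35, v37 — 9 in total.
Checked but reused from cache: v7, v8, v11, v14, v16, v18.
Key observation: the cutoff stops propagation at v7 — its inputs' values are unchanged, so it reuses its cache.

First evaluation (everything demanded from the output):
  v1 = max2(0, -9) = 0
  v2 = neg(-9) = 9
  v3 = sub(-3, 0) = -3
  v4 = mul(-9, 9) = -81
  v5 = max2(-3, 9) = 9
  v6 = min2(-81, 9) = -81
  v7 = neg(9) = -9
  v8 = mul(-81, 9) = -729
  v11 = neg(-9) = 9
  v14 = absv(9) = 9
  v16 = absv(9) = 9
  v18 = mul(9, 9) = 81
  v19 = min2(-3, 81) = -3
  v28 = absv(-3) = 3
  v32 = min2(3, 9) = 3
  v33 = sub(-729, 3) = -732
  v34 = absv(3) = 3
  v35 = max2(-732, 3) = 3
  v37 = add(3, 3) = 6

Propagation after the edit:
  v3: runs — in4 -3->1; result 1.
  v5: runs — v3 -3->1; result 9 (same value as before).
  v7: checked — values it read are unchanged (v5 unchanged); reused cached -9 without running.
  v8: checked — values it read are unchanged (v6 unchanged, v5 unchanged); reused cached -729 without running.
  v11: checked — values it read are unchanged (v7 unchanged); reused cached 9 without running.
  v14: checked — values it read are unchanged (v11 unchanged); reused cached 9 without running.
  v16: checked — values it read are unchanged (v14 unchanged); reused cached 9 without running.
  v18: checked — values it read are unchanged (v16 unchanged, v16 unchanged); reused cached 81 without running.
  v19: runs — v3 -3->1; result 1.
  v28: runs — v19 -3->1; result 1.
  v32: runs — v28 3->1; result 1.
  v33: runs — v32 3->1; result -730.
  v34: runs — v32 3->1; result 1.
  v35: runs — v33 -732->-730; v34 3->1; result 1.
  v37: runs — v35 3->1; v34 3->1; result 2.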